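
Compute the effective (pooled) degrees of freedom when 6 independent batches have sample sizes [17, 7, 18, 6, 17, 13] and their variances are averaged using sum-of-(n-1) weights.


nu = sum_i (n_i - 1)
nu = ((17 - 1) + (7 - 1) + (18 - 1) + (6 - 1) + (17 - 1) + (13 - 1))
nu = 16 + 6 + 17 + 5 + 16 + 12
nu = 72

72


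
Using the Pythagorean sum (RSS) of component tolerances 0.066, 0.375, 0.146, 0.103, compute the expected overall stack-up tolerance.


RSS = sqrt(0.066^2 + 0.375^2 + 0.146^2 + 0.103^2)
= sqrt(0.176906)
= 0.4206

0.4206


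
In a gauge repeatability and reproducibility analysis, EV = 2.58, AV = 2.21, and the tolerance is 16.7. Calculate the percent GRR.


GRR = sqrt(EV^2 + AV^2) = sqrt(2.58^2 + 2.21^2) = 3.3971311
%GRR = GRR / tol * 100 = 3.3971311 / 16.7 * 100
%GRR = 20.3421

20.3421


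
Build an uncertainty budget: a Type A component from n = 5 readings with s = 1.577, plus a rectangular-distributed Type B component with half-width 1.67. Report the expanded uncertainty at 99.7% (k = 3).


u_A = s / sqrt(n) = 1.577 / sqrt(5) = 0.70525584
u_B = half_width / sqrt(3) = 1.67 / sqrt(3) = 0.96417495
uc = sqrt(u_A^2 + u_B^2) = sqrt(0.70525584^2 + 0.96417495^2) = 1.1945791
U = k * uc = 3 * 1.1945791
U = 3.5837

3.5837


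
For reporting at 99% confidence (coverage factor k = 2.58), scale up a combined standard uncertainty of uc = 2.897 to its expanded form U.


U = k * uc
U = 2.58 * 2.897
U = 7.4743

7.4743


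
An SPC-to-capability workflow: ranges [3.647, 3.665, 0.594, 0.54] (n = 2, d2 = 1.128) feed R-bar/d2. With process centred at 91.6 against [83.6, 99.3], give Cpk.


R_bar = (3.647 + 3.665 + 0.594 + 0.54) / 4 = 2.1115
sigma = R_bar / d2 = 2.1115 / 1.128 = 1.8718972
Cp = (USL - LSL)/(6*sigma) = (99.3 - 83.6)/(6*1.8718972) = 1.3979
Cpu = (99.3 - 91.6)/(3*1.8718972) = 1.3712
Cpl = (91.6 - 83.6)/(3*1.8718972) = 1.4246
Cpk = min(Cpu, Cpl) = 1.3712

1.3712


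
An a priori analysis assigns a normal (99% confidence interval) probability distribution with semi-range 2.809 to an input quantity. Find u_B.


u_B = half_width / 2.576
u_B = 2.809 / 2.576
u_B = 1.0905

1.0905


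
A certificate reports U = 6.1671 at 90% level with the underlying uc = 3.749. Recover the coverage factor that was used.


k = U / uc
k = 6.1671 / 3.749
k = 1.645

1.645


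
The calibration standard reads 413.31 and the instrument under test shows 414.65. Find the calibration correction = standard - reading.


Correction = standard - reading
= 413.31 - 414.65
= -1.3400

-1.3400


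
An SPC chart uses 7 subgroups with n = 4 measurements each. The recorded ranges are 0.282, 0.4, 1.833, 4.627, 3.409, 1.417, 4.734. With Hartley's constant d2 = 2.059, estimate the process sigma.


R_bar = (0.282 + 0.4 + 1.833 + 4.627 + 3.409 + 1.417 + 4.734) / 7
R_bar = 16.702 / 7 = 2.386
sigma_hat = R_bar / d2 = 2.386 / 2.059 = 1.1588

1.1588


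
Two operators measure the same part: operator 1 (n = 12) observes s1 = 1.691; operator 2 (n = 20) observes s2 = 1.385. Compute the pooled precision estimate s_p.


s_p = sqrt(((n1-1)*s1^2 + (n2-1)*s2^2) / (n1+n2-2))
numerator = (12-1)*1.691^2 + (20-1)*1.385^2 = 31.454291 + 36.446275 = 67.900566
denominator = 12 + 20 - 2 = 30
s_p^2 = 67.900566 / 30 = 2.2633522
s_p = sqrt(2.2633522) = 1.5044

1.5044


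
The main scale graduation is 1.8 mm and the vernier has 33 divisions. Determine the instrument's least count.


LC = MSD / n_div
= 1.8 / 33
= 0.0545

0.0545


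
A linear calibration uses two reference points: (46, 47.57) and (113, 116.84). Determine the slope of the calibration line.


slope = (y2 - y1) / (x2 - x1)
= (116.84 - 47.57) / (113 - 46)
= 69.2700 / 67
= 1.0339

1.0339


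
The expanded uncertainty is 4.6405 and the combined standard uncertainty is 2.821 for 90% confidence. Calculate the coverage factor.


k = U / uc
k = 4.6405 / 2.821
k = 1.645

1.645


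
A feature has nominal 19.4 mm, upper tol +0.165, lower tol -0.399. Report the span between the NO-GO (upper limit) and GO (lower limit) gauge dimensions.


GO = nominal - lower_tol (smallest hole = maximum material condition)
GO = 19.4 - 0.399 = 19.001
NO-GO = nominal + upper_tol (largest hole = least material condition)
NO-GO = 19.4 + 0.165 = 19.565
spread = NO-GO - GO = 19.565 - 19.001 = 0.5640

0.5640


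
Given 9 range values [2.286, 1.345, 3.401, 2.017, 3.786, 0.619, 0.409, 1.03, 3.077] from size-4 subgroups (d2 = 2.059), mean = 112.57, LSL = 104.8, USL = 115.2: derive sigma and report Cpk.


R_bar = (2.286 + 1.345 + 3.401 + 2.017 + 3.786 + 0.619 + 0.409 + 1.03 + 3.077) / 9 = 1.9966667
sigma = R_bar / d2 = 1.9966667 / 2.059 = 0.96972642
Cp = (USL - LSL)/(6*sigma) = (115.2 - 104.8)/(6*0.96972642) = 1.7874
Cpu = (115.2 - 112.57)/(3*0.96972642) = 0.9040
Cpl = (112.57 - 104.8)/(3*0.96972642) = 2.6709
Cpk = min(Cpu, Cpl) = 0.9040

0.9040


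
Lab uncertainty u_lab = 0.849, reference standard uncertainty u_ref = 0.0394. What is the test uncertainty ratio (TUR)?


TUR = u_lab / u_ref
= 0.849 / 0.0394
= 21.5482

21.5482


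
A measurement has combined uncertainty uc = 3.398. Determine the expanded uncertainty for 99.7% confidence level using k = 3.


U = k * uc
U = 3 * 3.398
U = 10.1940

10.1940


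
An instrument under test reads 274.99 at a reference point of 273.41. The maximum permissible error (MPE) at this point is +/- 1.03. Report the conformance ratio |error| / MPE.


e = indication - reference = 274.99 - 273.41 = 1.5800
|e| = 1.5800
ratio = |e| / MPE = 1.5800 / 1.03
ratio = 1.5340

1.5340


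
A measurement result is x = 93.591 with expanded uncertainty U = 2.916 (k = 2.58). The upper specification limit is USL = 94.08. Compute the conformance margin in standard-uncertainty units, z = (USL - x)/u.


u = U / k = 2.916 / 2.58 = 1.1302326
margin = |USL - x| = |94.08 - 93.591| = 0.489
z = margin / u = 0.489 / 1.1302326
z = 0.4327

0.4327


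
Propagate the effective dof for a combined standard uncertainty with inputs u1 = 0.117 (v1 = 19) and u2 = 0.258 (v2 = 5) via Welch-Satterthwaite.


uc = sqrt(u1^2 + u2^2) = sqrt(0.117^2 + 0.258^2) = 0.2832896
v_eff = uc^4 / (u1^4/v1 + u2^4/v2)
= 0.2832896^4 / (0.117^4/19 + 0.258^4/5)
= 0.0064405436 / 0.00089601578
v_eff = 7.1880

7.1880


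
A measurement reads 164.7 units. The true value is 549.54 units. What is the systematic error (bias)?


Systematic error = measured - true
= 164.7 - 549.54
= -384.8400

-384.8400


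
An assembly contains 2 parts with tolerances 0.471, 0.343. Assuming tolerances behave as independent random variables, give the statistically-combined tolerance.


RSS = sqrt(0.471^2 + 0.343^2)
= sqrt(0.33949)
= 0.5827

0.5827


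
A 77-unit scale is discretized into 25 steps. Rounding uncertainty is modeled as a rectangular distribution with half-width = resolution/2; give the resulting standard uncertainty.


resolution = range / divisions
resolution = 77 / 25 = 3.08
u_res = resolution / (2*sqrt(3))
u_res = 3.08 / 3.4641016
u_res = 0.8891

0.8891


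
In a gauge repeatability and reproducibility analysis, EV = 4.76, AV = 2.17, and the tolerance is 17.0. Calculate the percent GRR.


GRR = sqrt(EV^2 + AV^2) = sqrt(4.76^2 + 2.17^2) = 5.2313
%GRR = GRR / tol * 100 = 5.2313 / 17.0 * 100
%GRR = 30.7724

30.7724


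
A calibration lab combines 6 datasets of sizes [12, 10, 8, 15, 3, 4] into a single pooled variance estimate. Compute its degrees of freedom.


nu = sum_i (n_i - 1)
nu = ((12 - 1) + (10 - 1) + (8 - 1) + (15 - 1) + (3 - 1) + (4 - 1))
nu = 11 + 9 + 7 + 14 + 2 + 3
nu = 46

46


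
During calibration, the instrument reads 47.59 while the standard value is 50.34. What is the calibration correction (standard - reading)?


Correction = standard - reading
= 50.34 - 47.59
= 2.7500

2.7500


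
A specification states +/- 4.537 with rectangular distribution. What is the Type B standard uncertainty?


u_B = half_width / sqrt(3)
u_B = 4.537 / 1.7320508
u_B = 2.6194

2.6194


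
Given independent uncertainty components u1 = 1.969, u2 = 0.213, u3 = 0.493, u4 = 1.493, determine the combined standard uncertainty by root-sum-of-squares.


uc = sqrt(1.969^2 + 0.213^2 + 0.493^2 + 1.493^2)
uc = sqrt(6.394428)
uc = 2.5287

2.5287


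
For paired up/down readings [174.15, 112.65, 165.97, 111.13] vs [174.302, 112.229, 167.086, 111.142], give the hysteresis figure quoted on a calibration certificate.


|174.15 - 174.302| = 0.1520
|112.65 - 112.229| = 0.4210
|165.97 - 167.086| = 1.1160
|111.13 - 111.142| = 0.0120
hysteresis = max(diffs) = 1.1160

1.1160


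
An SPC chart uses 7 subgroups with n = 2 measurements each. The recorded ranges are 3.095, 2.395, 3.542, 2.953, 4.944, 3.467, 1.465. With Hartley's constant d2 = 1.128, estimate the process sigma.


R_bar = (3.095 + 2.395 + 3.542 + 2.953 + 4.944 + 3.467 + 1.465) / 7
R_bar = 21.861 / 7 = 3.123
sigma_hat = R_bar / d2 = 3.123 / 1.128 = 2.7686

2.7686


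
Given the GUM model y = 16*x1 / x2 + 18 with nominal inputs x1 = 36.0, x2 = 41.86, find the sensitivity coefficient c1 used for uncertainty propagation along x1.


y = 16*x1 / x2 + 18
dy/dx1 = 16/x2
Evaluate at x2 = 41.86: c1 = 16 / 41.86
c1 = 0.3822

0.3822


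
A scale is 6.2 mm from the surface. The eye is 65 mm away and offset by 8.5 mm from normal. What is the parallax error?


error = h * offset / d
= 6.2 * 8.5 / 65
= 0.8108

0.8108


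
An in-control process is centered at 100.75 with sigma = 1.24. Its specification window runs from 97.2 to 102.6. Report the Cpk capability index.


Cpu = (USL - mean) / (3*sigma) = (102.6 - 100.75) / (3*1.24) = 0.4973
Cpl = (mean - LSL) / (3*sigma) = (100.75 - 97.2) / (3*1.24) = 0.9543
Cpk = min(Cpu, Cpl) = 0.4973

0.4973


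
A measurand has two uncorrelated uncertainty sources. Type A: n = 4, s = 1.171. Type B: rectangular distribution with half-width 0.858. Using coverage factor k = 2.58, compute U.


u_A = s / sqrt(n) = 1.171 / sqrt(4) = 0.5855
u_B = half_width / sqrt(3) = 0.858 / sqrt(3) = 0.49536653
uc = sqrt(u_A^2 + u_B^2) = sqrt(0.5855^2 + 0.49536653^2) = 0.76694084
U = k * uc = 2.58 * 0.76694084
U = 1.9787

1.9787


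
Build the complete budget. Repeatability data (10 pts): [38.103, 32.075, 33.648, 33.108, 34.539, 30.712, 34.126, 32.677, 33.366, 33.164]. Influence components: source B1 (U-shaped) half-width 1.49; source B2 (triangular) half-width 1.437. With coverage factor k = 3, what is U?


mean = (38.103 + 32.075 + 33.648 + 33.108 + 34.539 + 30.712 + 34.126 + 32.677 + 33.366 + 33.164) / 10 = 33.5518
s = sqrt(sum((x - mean)^2)/(n-1)) = 1.9269865
u_A = s / sqrt(n) = 1.9269865 / sqrt(10) = 0.60936664
u_B1 = 1.49 / sqrt(2) = 1.0535891
u_B2 = 1.437 / sqrt(6) = 0.58665279
uc = sqrt(0.60936664^2 + 1.0535891^2 + 0.58665279^2) = 1.3511252
U = k * uc = 3 * 1.3511252
U = 4.0534

4.0534


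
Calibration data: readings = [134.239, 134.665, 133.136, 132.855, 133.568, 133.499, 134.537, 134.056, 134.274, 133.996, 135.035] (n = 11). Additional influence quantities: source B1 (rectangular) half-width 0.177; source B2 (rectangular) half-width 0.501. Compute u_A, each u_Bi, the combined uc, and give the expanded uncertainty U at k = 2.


mean = (134.239 + 134.665 + 133.136 + 132.855 + 133.568 + 133.499 + 134.537 + 134.056 + 134.274 + 133.996 + 135.035) / 11 = 133.9872727
s = sqrt(sum((x - mean)^2)/(n-1)) = 0.66562243
u_A = s / sqrt(n) = 0.66562243 / sqrt(11) = 0.20069271
u_B1 = 0.177 / sqrt(3) = 0.102191
u_B2 = 0.501 / sqrt(3) = 0.28925248
uc = sqrt(0.20069271^2 + 0.102191^2 + 0.28925248^2) = 0.36658909
U = k * uc = 2 * 0.36658909
U = 0.7332

0.7332


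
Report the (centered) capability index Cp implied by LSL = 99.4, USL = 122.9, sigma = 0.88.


Cp = (USL - LSL) / (6 * sigma)
= (122.9 - 99.4) / (6 * 0.88)
= 23.5000 / 5.2800
= 4.4508

4.4508


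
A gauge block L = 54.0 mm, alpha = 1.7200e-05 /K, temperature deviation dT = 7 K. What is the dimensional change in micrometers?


dL = L * alpha * dT
= 54.0 * 1.7200e-05 * 7
= 0.0065016 mm
dL_um = 0.0065016 * 1000 = 6.5016 um

6.5016


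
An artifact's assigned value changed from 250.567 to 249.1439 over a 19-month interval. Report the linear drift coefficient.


rate = (v2 - v1) / months
= (249.1439 - 250.567) / 19
= -1.4231 / 19
= -0.0749

-0.0749


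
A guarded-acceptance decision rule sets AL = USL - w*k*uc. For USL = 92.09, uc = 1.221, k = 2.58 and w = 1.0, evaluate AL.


U = k * uc = 2.58 * 1.221 = 3.15018
guard band g = w * U = 1.0 * 3.15018 = 3.15018
AL = USL - g = 92.09 - 3.15018
AL = 88.9398

88.9398


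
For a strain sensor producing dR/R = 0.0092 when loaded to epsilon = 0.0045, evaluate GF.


GF = (dR/R) / epsilon
= 0.0092 / 0.0045
= 2.0444

2.0444


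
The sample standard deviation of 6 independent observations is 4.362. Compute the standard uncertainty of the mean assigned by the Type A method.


u_A = s / sqrt(n)
u_A = 4.362 / sqrt(6)
u_A = 4.362 / 2.4494897
u_A = 1.7808

1.7808


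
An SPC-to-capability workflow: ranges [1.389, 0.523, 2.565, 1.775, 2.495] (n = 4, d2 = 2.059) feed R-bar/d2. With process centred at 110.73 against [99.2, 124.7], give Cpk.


R_bar = (1.389 + 0.523 + 2.565 + 1.775 + 2.495) / 5 = 1.7494
sigma = R_bar / d2 = 1.7494 / 2.059 = 0.84963575
Cp = (USL - LSL)/(6*sigma) = (124.7 - 99.2)/(6*0.84963575) = 5.0021
Cpu = (124.7 - 110.73)/(3*0.84963575) = 5.4808
Cpl = (110.73 - 99.2)/(3*0.84963575) = 4.5235
Cpk = min(Cpu, Cpl) = 4.5235

4.5235


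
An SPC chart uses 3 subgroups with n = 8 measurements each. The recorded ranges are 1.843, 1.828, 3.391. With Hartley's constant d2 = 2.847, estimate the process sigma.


R_bar = (1.843 + 1.828 + 3.391) / 3
R_bar = 7.062 / 3 = 2.354
sigma_hat = R_bar / d2 = 2.354 / 2.847 = 0.8268

0.8268


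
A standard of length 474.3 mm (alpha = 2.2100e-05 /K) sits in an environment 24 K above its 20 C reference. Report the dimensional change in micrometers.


dL = L * alpha * dT
= 474.3 * 2.2100e-05 * 24
= 0.2515687 mm
dL_um = 0.2515687 * 1000 = 251.5687 um

251.5687


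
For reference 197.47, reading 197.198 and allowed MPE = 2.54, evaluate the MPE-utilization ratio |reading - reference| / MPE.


e = indication - reference = 197.198 - 197.47 = -0.2720
|e| = 0.2720
ratio = |e| / MPE = 0.2720 / 2.54
ratio = 0.1071

0.1071


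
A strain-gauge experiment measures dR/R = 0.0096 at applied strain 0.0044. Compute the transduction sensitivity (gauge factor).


GF = (dR/R) / epsilon
= 0.0096 / 0.0044
= 2.1818

2.1818


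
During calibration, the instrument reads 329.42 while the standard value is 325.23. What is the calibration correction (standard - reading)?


Correction = standard - reading
= 325.23 - 329.42
= -4.1900

-4.1900


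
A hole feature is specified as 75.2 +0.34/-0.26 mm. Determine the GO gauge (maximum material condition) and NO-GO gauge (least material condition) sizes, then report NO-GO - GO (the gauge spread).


GO = nominal - lower_tol (smallest hole = maximum material condition)
GO = 75.2 - 0.26 = 74.94
NO-GO = nominal + upper_tol (largest hole = least material condition)
NO-GO = 75.2 + 0.34 = 75.54
spread = NO-GO - GO = 75.54 - 74.94 = 0.6000

0.6000


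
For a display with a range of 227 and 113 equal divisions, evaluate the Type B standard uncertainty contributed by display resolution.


resolution = range / divisions
resolution = 227 / 113 = 2.0088496
u_res = resolution / (2*sqrt(3))
u_res = 2.0088496 / 3.4641016
u_res = 0.5799

0.5799


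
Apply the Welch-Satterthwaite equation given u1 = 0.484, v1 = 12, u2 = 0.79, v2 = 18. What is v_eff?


uc = sqrt(u1^2 + u2^2) = sqrt(0.484^2 + 0.79^2) = 0.92647504
v_eff = uc^4 / (u1^4/v1 + u2^4/v2)
= 0.92647504^4 / (0.484^4/12 + 0.79^4/18)
= 0.73677502 / 0.026211923
v_eff = 28.1084

28.1084


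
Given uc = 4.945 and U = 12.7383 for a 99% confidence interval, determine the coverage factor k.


k = U / uc
k = 12.7383 / 4.945
k = 2.576

2.576


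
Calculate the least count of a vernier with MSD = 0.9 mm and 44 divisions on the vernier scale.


LC = MSD / n_div
= 0.9 / 44
= 0.0205

0.0205


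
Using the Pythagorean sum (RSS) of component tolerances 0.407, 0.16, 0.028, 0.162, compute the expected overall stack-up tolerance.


RSS = sqrt(0.407^2 + 0.16^2 + 0.028^2 + 0.162^2)
= sqrt(0.218277)
= 0.4672

0.4672


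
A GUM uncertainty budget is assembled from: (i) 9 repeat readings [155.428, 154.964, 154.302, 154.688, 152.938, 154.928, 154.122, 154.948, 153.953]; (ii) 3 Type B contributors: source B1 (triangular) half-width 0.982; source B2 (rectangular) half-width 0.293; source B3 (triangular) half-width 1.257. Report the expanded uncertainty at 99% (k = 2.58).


mean = (155.428 + 154.964 + 154.302 + 154.688 + 152.938 + 154.928 + 154.122 + 154.948 + 153.953) / 9 = 154.4745556
s = sqrt(sum((x - mean)^2)/(n-1)) = 0.7425485
u_A = s / sqrt(n) = 0.7425485 / sqrt(9) = 0.24751617
u_B1 = 0.982 / sqrt(6) = 0.40089982
u_B2 = 0.293 / sqrt(3) = 0.16916363
u_B3 = 1.257 / sqrt(6) = 0.5131681
uc = sqrt(0.24751617^2 + 0.40089982^2 + 0.16916363^2 + 0.5131681^2) = 0.71689801
U = k * uc = 2.58 * 0.71689801
U = 1.8496

1.8496


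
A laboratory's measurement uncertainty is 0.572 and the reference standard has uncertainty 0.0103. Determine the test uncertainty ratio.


TUR = u_lab / u_ref
= 0.572 / 0.0103
= 55.5340

55.5340


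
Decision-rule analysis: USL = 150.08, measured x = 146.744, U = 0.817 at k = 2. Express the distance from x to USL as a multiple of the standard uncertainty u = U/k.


u = U / k = 0.817 / 2 = 0.4085
margin = |USL - x| = |150.08 - 146.744| = 3.336
z = margin / u = 3.336 / 0.4085
z = 8.1665

8.1665


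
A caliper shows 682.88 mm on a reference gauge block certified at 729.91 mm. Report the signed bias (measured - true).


Systematic error = measured - true
= 682.88 - 729.91
= -47.0300

-47.0300


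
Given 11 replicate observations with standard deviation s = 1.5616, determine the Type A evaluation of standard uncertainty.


u_A = s / sqrt(n)
u_A = 1.5616 / sqrt(11)
u_A = 1.5616 / 3.3166248
u_A = 0.4708

0.4708


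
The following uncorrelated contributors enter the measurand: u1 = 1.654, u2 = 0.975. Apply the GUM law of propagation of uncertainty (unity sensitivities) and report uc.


uc = sqrt(1.654^2 + 0.975^2)
uc = sqrt(3.686341)
uc = 1.9200

1.9200


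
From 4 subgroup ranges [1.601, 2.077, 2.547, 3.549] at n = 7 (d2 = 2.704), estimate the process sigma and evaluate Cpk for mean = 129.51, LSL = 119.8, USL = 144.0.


R_bar = (1.601 + 2.077 + 2.547 + 3.549) / 4 = 2.4435
sigma = R_bar / d2 = 2.4435 / 2.704 = 0.90366124
Cp = (USL - LSL)/(6*sigma) = (144.0 - 119.8)/(6*0.90366124) = 4.4633
Cpu = (144.0 - 129.51)/(3*0.90366124) = 5.3449
Cpl = (129.51 - 119.8)/(3*0.90366124) = 3.5817
Cpk = min(Cpu, Cpl) = 3.5817

3.5817


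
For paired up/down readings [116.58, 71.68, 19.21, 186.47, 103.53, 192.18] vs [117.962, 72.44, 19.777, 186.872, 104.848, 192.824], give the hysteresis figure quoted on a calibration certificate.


|116.58 - 117.962| = 1.3820
|71.68 - 72.44| = 0.7600
|19.21 - 19.777| = 0.5670
|186.47 - 186.872| = 0.4020
|103.53 - 104.848| = 1.3180
|192.18 - 192.824| = 0.6440
hysteresis = max(diffs) = 1.3820

1.3820


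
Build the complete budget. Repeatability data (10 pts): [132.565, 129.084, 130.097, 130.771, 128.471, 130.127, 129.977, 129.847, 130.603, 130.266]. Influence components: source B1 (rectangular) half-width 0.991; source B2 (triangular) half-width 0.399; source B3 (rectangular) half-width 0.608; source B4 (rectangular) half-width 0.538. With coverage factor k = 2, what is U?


mean = (132.565 + 129.084 + 130.097 + 130.771 + 128.471 + 130.127 + 129.977 + 129.847 + 130.603 + 130.266) / 10 = 130.1808
s = sqrt(sum((x - mean)^2)/(n-1)) = 1.08051
u_A = s / sqrt(n) = 1.08051 / sqrt(10) = 0.34168726
u_B1 = 0.991 / sqrt(3) = 0.57215412
u_B2 = 0.399 / sqrt(6) = 0.16289107
u_B3 = 0.608 / sqrt(3) = 0.35102896
u_B4 = 0.538 / sqrt(3) = 0.31061444
uc = sqrt(0.34168726^2 + 0.57215412^2 + 0.16289107^2 + 0.35102896^2 + 0.31061444^2) = 0.83087104
U = k * uc = 2 * 0.83087104
U = 1.6617

1.6617


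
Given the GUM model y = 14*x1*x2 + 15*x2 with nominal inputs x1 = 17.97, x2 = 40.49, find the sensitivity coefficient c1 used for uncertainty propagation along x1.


y = 14*x1*x2 + 15*x2
dy/dx1 = 14*x2
Evaluate at x2 = 40.49: c1 = 14 * 40.49
c1 = 566.8600

566.8600


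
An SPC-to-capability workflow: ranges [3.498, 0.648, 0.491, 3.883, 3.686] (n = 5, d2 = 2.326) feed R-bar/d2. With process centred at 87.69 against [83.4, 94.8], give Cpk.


R_bar = (3.498 + 0.648 + 0.491 + 3.883 + 3.686) / 5 = 2.4412
sigma = R_bar / d2 = 2.4412 / 2.326 = 1.0495271
Cp = (USL - LSL)/(6*sigma) = (94.8 - 83.4)/(6*1.0495271) = 1.8103
Cpu = (94.8 - 87.69)/(3*1.0495271) = 2.2582
Cpl = (87.69 - 83.4)/(3*1.0495271) = 1.3625
Cpk = min(Cpu, Cpl) = 1.3625

1.3625


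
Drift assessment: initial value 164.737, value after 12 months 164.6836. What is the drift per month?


rate = (v2 - v1) / months
= (164.6836 - 164.737) / 12
= -0.0534 / 12
= -0.0044

-0.0044


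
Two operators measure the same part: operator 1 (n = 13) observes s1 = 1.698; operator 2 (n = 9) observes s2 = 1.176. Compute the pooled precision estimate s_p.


s_p = sqrt(((n1-1)*s1^2 + (n2-1)*s2^2) / (n1+n2-2))
numerator = (13-1)*1.698^2 + (9-1)*1.176^2 = 34.598448 + 11.063808 = 45.662256
denominator = 13 + 9 - 2 = 20
s_p^2 = 45.662256 / 20 = 2.2831128
s_p = sqrt(2.2831128) = 1.5110

1.5110


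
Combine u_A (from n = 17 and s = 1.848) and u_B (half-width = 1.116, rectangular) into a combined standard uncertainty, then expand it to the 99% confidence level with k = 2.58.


u_A = s / sqrt(n) = 1.848 / sqrt(17) = 0.44820584
u_B = half_width / sqrt(3) = 1.116 / sqrt(3) = 0.6443229
uc = sqrt(u_A^2 + u_B^2) = sqrt(0.44820584^2 + 0.6443229^2) = 0.78488246
U = k * uc = 2.58 * 0.78488246
U = 2.0250

2.0250


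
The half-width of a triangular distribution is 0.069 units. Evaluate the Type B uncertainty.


u_B = half_width / sqrt(6)
u_B = 0.069 / 2.4494897
u_B = 0.0282

0.0282


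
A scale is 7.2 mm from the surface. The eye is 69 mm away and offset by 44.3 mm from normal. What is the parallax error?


error = h * offset / d
= 7.2 * 44.3 / 69
= 4.6226

4.6226


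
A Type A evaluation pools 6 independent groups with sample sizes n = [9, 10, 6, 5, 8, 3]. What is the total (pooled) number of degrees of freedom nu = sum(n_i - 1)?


nu = sum_i (n_i - 1)
nu = ((9 - 1) + (10 - 1) + (6 - 1) + (5 - 1) + (8 - 1) + (3 - 1))
nu = 8 + 9 + 5 + 4 + 7 + 2
nu = 35

35


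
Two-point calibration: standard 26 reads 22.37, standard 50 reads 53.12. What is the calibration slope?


slope = (y2 - y1) / (x2 - x1)
= (53.12 - 22.37) / (50 - 26)
= 30.7500 / 24
= 1.2812

1.2812


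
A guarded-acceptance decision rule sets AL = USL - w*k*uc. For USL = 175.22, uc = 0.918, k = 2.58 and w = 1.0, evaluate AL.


U = k * uc = 2.58 * 0.918 = 2.36844
guard band g = w * U = 1.0 * 2.36844 = 2.36844
AL = USL - g = 175.22 - 2.36844
AL = 172.8516

172.8516


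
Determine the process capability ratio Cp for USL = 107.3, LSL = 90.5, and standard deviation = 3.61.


Cp = (USL - LSL) / (6 * sigma)
= (107.3 - 90.5) / (6 * 3.61)
= 16.8000 / 21.6600
= 0.7756

0.7756


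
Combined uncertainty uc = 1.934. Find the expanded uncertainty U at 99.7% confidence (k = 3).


U = k * uc
U = 3 * 1.934
U = 5.8020

5.8020


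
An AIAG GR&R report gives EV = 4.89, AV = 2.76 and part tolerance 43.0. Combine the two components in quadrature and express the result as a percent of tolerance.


GRR = sqrt(EV^2 + AV^2) = sqrt(4.89^2 + 2.76^2) = 5.6151313
%GRR = GRR / tol * 100 = 5.6151313 / 43.0 * 100
%GRR = 13.0584

13.0584


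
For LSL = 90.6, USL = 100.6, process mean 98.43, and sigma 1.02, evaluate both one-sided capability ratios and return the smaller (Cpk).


Cpu = (USL - mean) / (3*sigma) = (100.6 - 98.43) / (3*1.02) = 0.7092
Cpl = (mean - LSL) / (3*sigma) = (98.43 - 90.6) / (3*1.02) = 2.5588
Cpk = min(Cpu, Cpl) = 0.7092

0.7092


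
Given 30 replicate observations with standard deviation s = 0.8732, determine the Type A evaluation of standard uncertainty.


u_A = s / sqrt(n)
u_A = 0.8732 / sqrt(30)
u_A = 0.8732 / 5.4772256
u_A = 0.1594

0.1594


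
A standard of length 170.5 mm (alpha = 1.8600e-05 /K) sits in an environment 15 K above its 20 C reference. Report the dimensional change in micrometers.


dL = L * alpha * dT
= 170.5 * 1.8600e-05 * 15
= 0.0475695 mm
dL_um = 0.0475695 * 1000 = 47.5695 um

47.5695


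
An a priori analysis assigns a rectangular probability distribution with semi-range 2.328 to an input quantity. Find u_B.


u_B = half_width / sqrt(3)
u_B = 2.328 / 1.7320508
u_B = 1.3441

1.3441


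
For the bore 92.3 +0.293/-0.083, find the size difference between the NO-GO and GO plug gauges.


GO = nominal - lower_tol (smallest hole = maximum material condition)
GO = 92.3 - 0.083 = 92.217
NO-GO = nominal + upper_tol (largest hole = least material condition)
NO-GO = 92.3 + 0.293 = 92.593
spread = NO-GO - GO = 92.593 - 92.217 = 0.3760

0.3760


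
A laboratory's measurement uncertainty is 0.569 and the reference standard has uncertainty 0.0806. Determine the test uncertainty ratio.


TUR = u_lab / u_ref
= 0.569 / 0.0806
= 7.0596

7.0596


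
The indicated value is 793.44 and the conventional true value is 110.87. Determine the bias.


Systematic error = measured - true
= 793.44 - 110.87
= 682.5700

682.5700


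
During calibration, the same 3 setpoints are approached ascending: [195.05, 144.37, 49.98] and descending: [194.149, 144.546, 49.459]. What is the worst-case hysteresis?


|195.05 - 194.149| = 0.9010
|144.37 - 144.546| = 0.1760
|49.98 - 49.459| = 0.5210
hysteresis = max(diffs) = 0.9010

0.9010


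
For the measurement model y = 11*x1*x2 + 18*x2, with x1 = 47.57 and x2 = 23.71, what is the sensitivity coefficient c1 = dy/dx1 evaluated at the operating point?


y = 11*x1*x2 + 18*x2
dy/dx1 = 11*x2
Evaluate at x2 = 23.71: c1 = 11 * 23.71
c1 = 260.8100

260.8100


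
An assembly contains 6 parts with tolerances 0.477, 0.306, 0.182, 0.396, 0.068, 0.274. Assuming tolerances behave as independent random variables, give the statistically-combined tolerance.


RSS = sqrt(0.477^2 + 0.306^2 + 0.182^2 + 0.396^2 + 0.068^2 + 0.274^2)
= sqrt(0.590805)
= 0.7686

0.7686


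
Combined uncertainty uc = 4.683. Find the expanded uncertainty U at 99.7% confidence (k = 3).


U = k * uc
U = 3 * 4.683
U = 14.0490

14.0490


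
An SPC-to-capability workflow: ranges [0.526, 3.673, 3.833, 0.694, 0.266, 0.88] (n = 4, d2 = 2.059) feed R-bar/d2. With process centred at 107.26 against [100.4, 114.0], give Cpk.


R_bar = (0.526 + 3.673 + 3.833 + 0.694 + 0.266 + 0.88) / 6 = 1.6453333
sigma = R_bar / d2 = 1.6453333 / 2.059 = 0.79909339
Cp = (USL - LSL)/(6*sigma) = (114.0 - 100.4)/(6*0.79909339) = 2.8365
Cpu = (114.0 - 107.26)/(3*0.79909339) = 2.8115
Cpl = (107.26 - 100.4)/(3*0.79909339) = 2.8616
Cpk = min(Cpu, Cpl) = 2.8115

2.8115


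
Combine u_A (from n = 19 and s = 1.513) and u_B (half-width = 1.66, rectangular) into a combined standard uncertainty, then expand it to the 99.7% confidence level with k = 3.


u_A = s / sqrt(n) = 1.513 / sqrt(19) = 0.34710601
u_B = half_width / sqrt(3) = 1.66 / sqrt(3) = 0.95840145
uc = sqrt(u_A^2 + u_B^2) = sqrt(0.34710601^2 + 0.95840145^2) = 1.0193213
U = k * uc = 3 * 1.0193213
U = 3.0580

3.0580


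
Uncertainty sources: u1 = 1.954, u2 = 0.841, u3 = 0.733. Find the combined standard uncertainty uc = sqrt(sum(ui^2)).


uc = sqrt(1.954^2 + 0.841^2 + 0.733^2)
uc = sqrt(5.062686)
uc = 2.2500

2.2500


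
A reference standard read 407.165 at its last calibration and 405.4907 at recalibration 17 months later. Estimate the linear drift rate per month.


rate = (v2 - v1) / months
= (405.4907 - 407.165) / 17
= -1.6743 / 17
= -0.0985

-0.0985


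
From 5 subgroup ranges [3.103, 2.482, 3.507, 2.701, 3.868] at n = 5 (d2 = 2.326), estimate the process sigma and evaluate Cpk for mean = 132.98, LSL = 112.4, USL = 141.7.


R_bar = (3.103 + 2.482 + 3.507 + 2.701 + 3.868) / 5 = 3.1322
sigma = R_bar / d2 = 3.1322 / 2.326 = 1.3466036
Cp = (USL - LSL)/(6*sigma) = (141.7 - 112.4)/(6*1.3466036) = 3.6264
Cpu = (141.7 - 132.98)/(3*1.3466036) = 2.1585
Cpl = (132.98 - 112.4)/(3*1.3466036) = 5.0943
Cpk = min(Cpu, Cpl) = 2.1585

2.1585


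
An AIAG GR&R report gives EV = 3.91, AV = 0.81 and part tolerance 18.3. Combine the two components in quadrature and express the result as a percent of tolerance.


GRR = sqrt(EV^2 + AV^2) = sqrt(3.91^2 + 0.81^2) = 3.9930189
%GRR = GRR / tol * 100 = 3.9930189 / 18.3 * 100
%GRR = 21.8198

21.8198


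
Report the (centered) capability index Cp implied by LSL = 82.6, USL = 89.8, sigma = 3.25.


Cp = (USL - LSL) / (6 * sigma)
= (89.8 - 82.6) / (6 * 3.25)
= 7.2000 / 19.5000
= 0.3692

0.3692


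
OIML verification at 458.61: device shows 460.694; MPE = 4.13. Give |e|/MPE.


e = indication - reference = 460.694 - 458.61 = 2.0840
|e| = 2.0840
ratio = |e| / MPE = 2.0840 / 4.13
ratio = 0.5046

0.5046


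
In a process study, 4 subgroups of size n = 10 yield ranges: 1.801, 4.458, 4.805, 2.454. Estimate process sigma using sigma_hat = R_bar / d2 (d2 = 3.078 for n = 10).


R_bar = (1.801 + 4.458 + 4.805 + 2.454) / 4
R_bar = 13.518 / 4 = 3.3795
sigma_hat = R_bar / d2 = 3.3795 / 3.078 = 1.0980

1.0980


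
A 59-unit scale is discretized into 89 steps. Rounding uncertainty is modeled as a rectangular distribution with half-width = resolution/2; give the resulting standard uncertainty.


resolution = range / divisions
resolution = 59 / 89 = 0.66292135
u_res = resolution / (2*sqrt(3))
u_res = 0.66292135 / 3.4641016
u_res = 0.1914

0.1914


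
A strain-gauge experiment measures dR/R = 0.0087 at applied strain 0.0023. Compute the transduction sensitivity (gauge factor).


GF = (dR/R) / epsilon
= 0.0087 / 0.0023
= 3.7826

3.7826


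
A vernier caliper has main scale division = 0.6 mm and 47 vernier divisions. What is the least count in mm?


LC = MSD / n_div
= 0.6 / 47
= 0.0128

0.0128


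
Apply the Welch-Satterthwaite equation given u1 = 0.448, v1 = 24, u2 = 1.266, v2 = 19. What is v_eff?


uc = sqrt(u1^2 + u2^2) = sqrt(0.448^2 + 1.266^2) = 1.3429296
v_eff = uc^4 / (u1^4/v1 + u2^4/v2)
= 1.3429296^4 / (0.448^4/24 + 1.266^4/19)
= 3.2524676 / 0.13687983
v_eff = 23.7615

23.7615


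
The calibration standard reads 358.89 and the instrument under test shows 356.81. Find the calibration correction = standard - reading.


Correction = standard - reading
= 358.89 - 356.81
= 2.0800

2.0800


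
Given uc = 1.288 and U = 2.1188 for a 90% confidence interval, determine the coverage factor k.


k = U / uc
k = 2.1188 / 1.288
k = 1.645

1.645


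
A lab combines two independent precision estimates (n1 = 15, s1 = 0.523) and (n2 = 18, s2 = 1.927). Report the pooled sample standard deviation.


s_p = sqrt(((n1-1)*s1^2 + (n2-1)*s2^2) / (n1+n2-2))
numerator = (15-1)*0.523^2 + (18-1)*1.927^2 = 3.829406 + 63.126593 = 66.955999
denominator = 15 + 18 - 2 = 31
s_p^2 = 66.955999 / 31 = 2.1598709
s_p = sqrt(2.1598709) = 1.4696

1.4696


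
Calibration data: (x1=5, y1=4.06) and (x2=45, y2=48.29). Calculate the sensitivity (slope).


slope = (y2 - y1) / (x2 - x1)
= (48.29 - 4.06) / (45 - 5)
= 44.2300 / 40
= 1.1058

1.1058


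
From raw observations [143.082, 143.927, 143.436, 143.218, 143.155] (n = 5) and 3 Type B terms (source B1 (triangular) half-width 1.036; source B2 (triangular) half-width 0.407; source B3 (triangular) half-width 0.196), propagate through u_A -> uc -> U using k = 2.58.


mean = (143.082 + 143.927 + 143.436 + 143.218 + 143.155) / 5 = 143.3636
s = sqrt(sum((x - mean)^2)/(n-1)) = 0.34156742
u_A = s / sqrt(n) = 0.34156742 / sqrt(5) = 0.15275359
u_B1 = 1.036 / sqrt(6) = 0.42294523
u_B2 = 0.407 / sqrt(6) = 0.16615705
u_B3 = 0.196 / sqrt(6) = 0.080016665
uc = sqrt(0.15275359^2 + 0.42294523^2 + 0.16615705^2 + 0.080016665^2) = 0.48603206
U = k * uc = 2.58 * 0.48603206
U = 1.2540

1.2540


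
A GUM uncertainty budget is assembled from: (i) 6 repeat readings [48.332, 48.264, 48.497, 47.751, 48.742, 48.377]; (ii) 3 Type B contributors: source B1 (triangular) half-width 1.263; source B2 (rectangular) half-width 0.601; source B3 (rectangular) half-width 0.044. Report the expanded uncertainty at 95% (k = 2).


mean = (48.332 + 48.264 + 48.497 + 47.751 + 48.742 + 48.377) / 6 = 48.32716667
s = sqrt(sum((x - mean)^2)/(n-1)) = 0.32844934
u_A = s / sqrt(n) = 0.32844934 / sqrt(6) = 0.13408888
u_B1 = 1.263 / sqrt(6) = 0.51561759
u_B2 = 0.601 / sqrt(3) = 0.34698751
u_B3 = 0.044 / sqrt(3) = 0.025403412
uc = sqrt(0.13408888^2 + 0.51561759^2 + 0.34698751^2 + 0.025403412^2) = 0.63630731
U = k * uc = 2 * 0.63630731
U = 1.2726

1.2726


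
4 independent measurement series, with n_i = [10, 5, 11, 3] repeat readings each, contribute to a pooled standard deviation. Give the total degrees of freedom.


nu = sum_i (n_i - 1)
nu = ((10 - 1) + (5 - 1) + (11 - 1) + (3 - 1))
nu = 9 + 4 + 10 + 2
nu = 25

25


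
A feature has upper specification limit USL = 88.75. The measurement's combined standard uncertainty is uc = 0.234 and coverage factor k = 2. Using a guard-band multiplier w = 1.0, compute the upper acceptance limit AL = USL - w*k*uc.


U = k * uc = 2 * 0.234 = 0.468
guard band g = w * U = 1.0 * 0.468 = 0.468
AL = USL - g = 88.75 - 0.468
AL = 88.2820

88.2820


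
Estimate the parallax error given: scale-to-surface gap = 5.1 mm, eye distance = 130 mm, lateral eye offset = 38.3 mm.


error = h * offset / d
= 5.1 * 38.3 / 130
= 1.5025

1.5025


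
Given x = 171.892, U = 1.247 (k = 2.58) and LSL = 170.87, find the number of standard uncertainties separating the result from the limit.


u = U / k = 1.247 / 2.58 = 0.48333333
margin = |LSL - x| = |170.87 - 171.892| = 1.022
z = margin / u = 1.022 / 0.48333333
z = 2.1145

2.1145


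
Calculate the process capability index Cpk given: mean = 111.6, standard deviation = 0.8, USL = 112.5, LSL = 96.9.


Cpu = (USL - mean) / (3*sigma) = (112.5 - 111.6) / (3*0.8) = 0.3750
Cpl = (mean - LSL) / (3*sigma) = (111.6 - 96.9) / (3*0.8) = 6.1250
Cpk = min(Cpu, Cpl) = 0.3750

0.3750


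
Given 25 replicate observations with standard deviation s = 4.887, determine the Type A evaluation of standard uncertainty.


u_A = s / sqrt(n)
u_A = 4.887 / sqrt(25)
u_A = 4.887 / 5
u_A = 0.9774

0.9774


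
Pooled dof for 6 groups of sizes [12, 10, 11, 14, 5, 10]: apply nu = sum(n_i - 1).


nu = sum_i (n_i - 1)
nu = ((12 - 1) + (10 - 1) + (11 - 1) + (14 - 1) + (5 - 1) + (10 - 1))
nu = 11 + 9 + 10 + 13 + 4 + 9
nu = 56

56


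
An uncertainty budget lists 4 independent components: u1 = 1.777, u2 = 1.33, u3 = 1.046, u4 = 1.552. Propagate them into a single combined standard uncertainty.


uc = sqrt(1.777^2 + 1.33^2 + 1.046^2 + 1.552^2)
uc = sqrt(8.429449)
uc = 2.9034

2.9034


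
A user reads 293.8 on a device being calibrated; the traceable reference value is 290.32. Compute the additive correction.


Correction = standard - reading
= 290.32 - 293.8
= -3.4800

-3.4800


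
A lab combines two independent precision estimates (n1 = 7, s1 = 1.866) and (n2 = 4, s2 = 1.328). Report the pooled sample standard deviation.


s_p = sqrt(((n1-1)*s1^2 + (n2-1)*s2^2) / (n1+n2-2))
numerator = (7-1)*1.866^2 + (4-1)*1.328^2 = 20.891736 + 5.290752 = 26.182488
denominator = 7 + 4 - 2 = 9
s_p^2 = 26.182488 / 9 = 2.9091653
s_p = sqrt(2.9091653) = 1.7056

1.7056


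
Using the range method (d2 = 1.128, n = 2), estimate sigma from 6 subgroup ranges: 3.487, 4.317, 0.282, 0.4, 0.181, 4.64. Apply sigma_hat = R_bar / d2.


R_bar = (3.487 + 4.317 + 0.282 + 0.4 + 0.181 + 4.64) / 6
R_bar = 13.307 / 6 = 2.2178333
sigma_hat = R_bar / d2 = 2.2178333 / 1.128 = 1.9662

1.9662


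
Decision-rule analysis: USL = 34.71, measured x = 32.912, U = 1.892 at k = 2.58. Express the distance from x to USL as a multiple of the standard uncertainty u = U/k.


u = U / k = 1.892 / 2.58 = 0.73333333
margin = |USL - x| = |34.71 - 32.912| = 1.798
z = margin / u = 1.798 / 0.73333333
z = 2.4518

2.4518


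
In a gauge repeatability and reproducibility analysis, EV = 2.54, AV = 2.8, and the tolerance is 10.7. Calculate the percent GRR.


GRR = sqrt(EV^2 + AV^2) = sqrt(2.54^2 + 2.8^2) = 3.7804233
%GRR = GRR / tol * 100 = 3.7804233 / 10.7 * 100
%GRR = 35.3311

35.3311


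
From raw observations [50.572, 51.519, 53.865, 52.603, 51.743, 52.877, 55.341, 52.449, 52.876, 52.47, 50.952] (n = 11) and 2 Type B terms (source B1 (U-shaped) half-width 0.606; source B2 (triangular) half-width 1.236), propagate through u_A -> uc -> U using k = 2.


mean = (50.572 + 51.519 + 53.865 + 52.603 + 51.743 + 52.877 + 55.341 + 52.449 + 52.876 + 52.47 + 50.952) / 11 = 52.47881818
s = sqrt(sum((x - mean)^2)/(n-1)) = 1.3370147
u_A = s / sqrt(n) = 1.3370147 / sqrt(11) = 0.4031251
u_B1 = 0.606 / sqrt(2) = 0.42850671
u_B2 = 1.236 / sqrt(6) = 0.50459489
uc = sqrt(0.4031251^2 + 0.42850671^2 + 0.50459489^2) = 0.77507667
U = k * uc = 2 * 0.77507667
U = 1.5502

1.5502


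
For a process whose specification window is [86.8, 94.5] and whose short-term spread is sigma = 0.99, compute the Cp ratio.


Cp = (USL - LSL) / (6 * sigma)
= (94.5 - 86.8) / (6 * 0.99)
= 7.7000 / 5.9400
= 1.2963

1.2963


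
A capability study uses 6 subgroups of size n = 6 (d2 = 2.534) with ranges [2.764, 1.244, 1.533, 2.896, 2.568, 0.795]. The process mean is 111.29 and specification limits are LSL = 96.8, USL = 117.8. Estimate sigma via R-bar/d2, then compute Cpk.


R_bar = (2.764 + 1.244 + 1.533 + 2.896 + 2.568 + 0.795) / 6 = 1.9666667
sigma = R_bar / d2 = 1.9666667 / 2.534 = 0.77611156
Cp = (USL - LSL)/(6*sigma) = (117.8 - 96.8)/(6*0.77611156) = 4.5097
Cpu = (117.8 - 111.29)/(3*0.77611156) = 2.7960
Cpl = (111.29 - 96.8)/(3*0.77611156) = 6.2233
Cpk = min(Cpu, Cpl) = 2.7960

2.7960


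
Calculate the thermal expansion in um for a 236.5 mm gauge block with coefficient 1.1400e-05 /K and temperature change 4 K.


dL = L * alpha * dT
= 236.5 * 1.1400e-05 * 4
= 0.0107844 mm
dL_um = 0.0107844 * 1000 = 10.7844 um

10.7844


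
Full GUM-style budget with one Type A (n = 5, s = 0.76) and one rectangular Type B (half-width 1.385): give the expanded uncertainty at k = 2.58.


u_A = s / sqrt(n) = 0.76 / sqrt(5) = 0.33988233
u_B = half_width / sqrt(3) = 1.385 / sqrt(3) = 0.79963012
uc = sqrt(u_A^2 + u_B^2) = sqrt(0.33988233^2 + 0.79963012^2) = 0.86886612
U = k * uc = 2.58 * 0.86886612
U = 2.2417

2.2417


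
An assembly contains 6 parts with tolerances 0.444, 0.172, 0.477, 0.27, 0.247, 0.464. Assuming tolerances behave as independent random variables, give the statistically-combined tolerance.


RSS = sqrt(0.444^2 + 0.172^2 + 0.477^2 + 0.27^2 + 0.247^2 + 0.464^2)
= sqrt(0.803454)
= 0.8964

0.8964


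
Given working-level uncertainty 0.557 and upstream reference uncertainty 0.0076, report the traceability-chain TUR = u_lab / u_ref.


TUR = u_lab / u_ref
= 0.557 / 0.0076
= 73.2895

73.2895


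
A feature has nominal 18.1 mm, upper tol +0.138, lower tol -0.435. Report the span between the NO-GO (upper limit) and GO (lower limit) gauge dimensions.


GO = nominal - lower_tol (smallest hole = maximum material condition)
GO = 18.1 - 0.435 = 17.665
NO-GO = nominal + upper_tol (largest hole = least material condition)
NO-GO = 18.1 + 0.138 = 18.238
spread = NO-GO - GO = 18.238 - 17.665 = 0.5730

0.5730


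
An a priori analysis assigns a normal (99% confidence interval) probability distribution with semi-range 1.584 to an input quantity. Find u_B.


u_B = half_width / 2.576
u_B = 1.584 / 2.576
u_B = 0.6149

0.6149


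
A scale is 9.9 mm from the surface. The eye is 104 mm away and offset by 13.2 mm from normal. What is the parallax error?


error = h * offset / d
= 9.9 * 13.2 / 104
= 1.2565

1.2565


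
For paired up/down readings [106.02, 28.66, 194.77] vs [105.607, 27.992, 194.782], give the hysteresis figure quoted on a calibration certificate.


|106.02 - 105.607| = 0.4130
|28.66 - 27.992| = 0.6680
|194.77 - 194.782| = 0.0120
hysteresis = max(diffs) = 0.6680

0.6680
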